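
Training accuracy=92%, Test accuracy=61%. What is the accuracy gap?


Gap = train_accuracy - test_accuracy
= 92 - 61
= 31%
This large gap strongly indicates overfitting.

31


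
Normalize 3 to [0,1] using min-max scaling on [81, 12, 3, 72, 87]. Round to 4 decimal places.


Min = 3, Max = 87
Range = 87 - 3 = 84
Scaled = (x - min) / (max - min)
= (3 - 3) / 84
= 0 / 84
= 0.0000

0.0000


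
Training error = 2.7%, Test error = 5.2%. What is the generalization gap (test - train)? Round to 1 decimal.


Generalization gap = test_error - train_error
= 5.2 - 2.7
= 2.5%
A moderate gap.

2.5


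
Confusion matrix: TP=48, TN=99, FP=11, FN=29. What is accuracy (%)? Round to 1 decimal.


Accuracy = (TP + TN) / (TP + TN + FP + FN) * 100
= (48 + 99) / (48 + 99 + 11 + 29)
= 147 / 187
= 0.7861
= 78.6%

78.6


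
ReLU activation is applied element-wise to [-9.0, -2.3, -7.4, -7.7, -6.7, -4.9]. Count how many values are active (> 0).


ReLU(x) = max(0, x) for each element:
ReLU(-9.0) = 0
ReLU(-2.3) = 0
ReLU(-7.4) = 0
ReLU(-7.7) = 0
ReLU(-6.7) = 0
ReLU(-4.9) = 0
Active neurons (>0): 0

0


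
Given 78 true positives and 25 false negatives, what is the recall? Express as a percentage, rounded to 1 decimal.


Recall = TP / (TP + FN) * 100
= 78 / (78 + 25)
= 78 / 103
= 0.7573
= 75.7%

75.7


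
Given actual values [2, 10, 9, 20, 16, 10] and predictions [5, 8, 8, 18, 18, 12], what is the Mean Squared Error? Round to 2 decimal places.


Differences: [-3, 2, 1, 2, -2, -2]
Squared errors: [9, 4, 1, 4, 4, 4]
Sum of squared errors = 26
MSE = 26 / 6 = 4.33

4.33


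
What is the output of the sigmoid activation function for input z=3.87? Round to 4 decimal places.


sigmoid(z) = 1 / (1 + exp(-z))
exp(-(3.87)) = exp(-3.87) = 0.0209
1 + 0.0209 = 1.0209
1 / 1.0209 = 0.9796

0.9796


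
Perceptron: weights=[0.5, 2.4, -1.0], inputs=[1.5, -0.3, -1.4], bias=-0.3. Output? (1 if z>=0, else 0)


z = w . x + b
= 0.5*1.5 + 2.4*-0.3 + -1.0*-1.4 + -0.3
= 0.75 + -0.72 + 1.4 + -0.3
= 1.43 + -0.3
= 1.13
Since z = 1.13 >= 0, output = 1

1


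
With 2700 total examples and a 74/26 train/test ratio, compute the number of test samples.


Train samples = 2700 * 74% = 1998
Test samples = 2700 - 1998
= 702

702


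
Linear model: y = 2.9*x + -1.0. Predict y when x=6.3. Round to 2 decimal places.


y = 2.9 * 6.3 + (-1.0)
= 18.27 + (-1.0)
= 17.27

17.27


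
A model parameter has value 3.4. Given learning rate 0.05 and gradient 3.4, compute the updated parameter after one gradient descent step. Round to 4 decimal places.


w_new = w_old - lr * gradient
= 3.4 - 0.05 * 3.4
= 3.4 - (0.17)
= 3.2300

3.2300


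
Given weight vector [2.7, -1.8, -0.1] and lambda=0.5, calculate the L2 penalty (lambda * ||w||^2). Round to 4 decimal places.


Squaring each weight:
2.7^2 = 7.29
(-1.8)^2 = 3.24
(-0.1)^2 = 0.01
Sum of squares = 10.54
Penalty = 0.5 * 10.54 = 5.2700

5.2700


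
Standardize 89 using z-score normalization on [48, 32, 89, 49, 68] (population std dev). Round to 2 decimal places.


Mean = (48 + 32 + 89 + 49 + 68) / 5 = 57.2
Variance = sum((x_i - mean)^2) / n = 382.96
Std = sqrt(382.96) = 19.5694
Z = (x - mean) / std
= (89 - 57.2) / 19.5694
= 31.8 / 19.5694
= 1.62

1.62


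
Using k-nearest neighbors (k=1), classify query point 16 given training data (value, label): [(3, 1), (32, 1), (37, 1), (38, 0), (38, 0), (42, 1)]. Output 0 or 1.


Distances from query 16:
Point 3 (class 1): distance = 13
K=1 nearest neighbors: classes = [1]
Votes for class 1: 1 / 1
Majority vote => class 1

1


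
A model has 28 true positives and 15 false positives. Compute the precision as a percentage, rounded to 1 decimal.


Precision = TP / (TP + FP) * 100
= 28 / (28 + 15)
= 28 / 43
= 0.6512
= 65.1%

65.1


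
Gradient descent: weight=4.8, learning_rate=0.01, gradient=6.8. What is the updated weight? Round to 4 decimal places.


w_new = w_old - lr * gradient
= 4.8 - 0.01 * 6.8
= 4.8 - (0.068)
= 4.7320

4.7320


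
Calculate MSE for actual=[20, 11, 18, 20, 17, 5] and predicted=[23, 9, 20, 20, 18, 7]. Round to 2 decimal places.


Differences: [-3, 2, -2, 0, -1, -2]
Squared errors: [9, 4, 4, 0, 1, 4]
Sum of squared errors = 22
MSE = 22 / 6 = 3.67

3.67


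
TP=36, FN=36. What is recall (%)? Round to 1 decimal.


Recall = TP / (TP + FN) * 100
= 36 / (36 + 36)
= 36 / 72
= 0.5
= 50.0%

50.0


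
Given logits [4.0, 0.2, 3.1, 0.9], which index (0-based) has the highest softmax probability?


Softmax is a monotonic transformation, so it preserves the argmax.
We need to find the index of the maximum logit.
Index 0: 4.0
Index 1: 0.2
Index 2: 3.1
Index 3: 0.9
Maximum logit = 4.0 at index 0

0


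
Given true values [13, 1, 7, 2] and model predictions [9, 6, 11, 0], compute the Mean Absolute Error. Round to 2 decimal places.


Absolute errors: [4, 5, 4, 2]
Sum of absolute errors = 15
MAE = 15 / 4 = 3.75

3.75


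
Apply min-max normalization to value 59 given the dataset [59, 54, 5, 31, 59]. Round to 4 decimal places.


Min = 5, Max = 59
Range = 59 - 5 = 54
Scaled = (x - min) / (max - min)
= (59 - 5) / 54
= 54 / 54
= 1.0000

1.0000


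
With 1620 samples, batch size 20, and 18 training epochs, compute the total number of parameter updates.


Iterations per epoch = 1620 / 20 = 81
Total updates = iterations_per_epoch * epochs
= 81 * 18
= 1458

1458


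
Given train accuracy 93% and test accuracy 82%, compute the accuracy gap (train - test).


Gap = train_accuracy - test_accuracy
= 93 - 82
= 11%
This gap suggests the model is overfitting.

11


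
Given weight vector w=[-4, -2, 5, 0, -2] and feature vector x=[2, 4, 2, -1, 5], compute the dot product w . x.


Element-wise products:
-4 * 2 = -8
-2 * 4 = -8
5 * 2 = 10
0 * -1 = 0
-2 * 5 = -10
Sum = -8 + -8 + 10 + 0 + -10
= -16

-16


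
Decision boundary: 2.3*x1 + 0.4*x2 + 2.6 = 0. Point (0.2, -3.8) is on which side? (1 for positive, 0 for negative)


Compute 2.3 * 0.2 + 0.4 * -3.8 + 2.6
= 0.46 + -1.52 + 2.6
= 1.54
Since 1.54 >= 0, the point is on the positive side.

1


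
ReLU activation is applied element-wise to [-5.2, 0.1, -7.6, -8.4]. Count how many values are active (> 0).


ReLU(x) = max(0, x) for each element:
ReLU(-5.2) = 0
ReLU(0.1) = 0.1
ReLU(-7.6) = 0
ReLU(-8.4) = 0
Active neurons (>0): 1

1


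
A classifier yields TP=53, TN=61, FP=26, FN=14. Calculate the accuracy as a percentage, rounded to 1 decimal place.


Accuracy = (TP + TN) / (TP + TN + FP + FN) * 100
= (53 + 61) / (53 + 61 + 26 + 14)
= 114 / 154
= 0.7403
= 74.0%

74.0


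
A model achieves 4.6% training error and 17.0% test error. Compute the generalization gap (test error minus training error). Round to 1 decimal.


Generalization gap = test_error - train_error
= 17.0 - 4.6
= 12.4%
A large gap suggests overfitting.

12.4


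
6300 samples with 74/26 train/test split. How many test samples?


Train samples = 6300 * 74% = 4662
Test samples = 6300 - 4662
= 1638

1638


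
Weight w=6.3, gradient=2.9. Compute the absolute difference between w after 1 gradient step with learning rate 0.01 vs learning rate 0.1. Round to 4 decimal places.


With lr=0.01: w_new = 6.3 - 0.01 * 2.9 = 6.271
With lr=0.1: w_new = 6.3 - 0.1 * 2.9 = 6.01
Absolute difference = |6.271 - 6.01|
= 0.2610

0.2610


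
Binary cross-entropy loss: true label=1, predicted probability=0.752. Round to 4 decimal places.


For y=1: Loss = -log(p)
= -log(0.752)
= -(-0.285)
= 0.2850

0.2850


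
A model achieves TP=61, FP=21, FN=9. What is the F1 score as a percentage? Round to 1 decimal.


Precision = TP / (TP + FP) = 61 / 82 = 0.7439
Recall = TP / (TP + FN) = 61 / 70 = 0.8714
F1 = 2 * P * R / (P + R)
= 2 * 0.7439 * 0.8714 / (0.7439 + 0.8714)
= 1.2965 / 1.6153
= 0.8026
As percentage: 80.3%

80.3


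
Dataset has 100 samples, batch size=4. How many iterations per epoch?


Iterations per epoch = dataset_size / batch_size
= 100 / 4
= 25

25


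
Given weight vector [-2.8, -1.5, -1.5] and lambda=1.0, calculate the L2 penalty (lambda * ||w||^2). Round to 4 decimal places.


Squaring each weight:
(-2.8)^2 = 7.84
(-1.5)^2 = 2.25
(-1.5)^2 = 2.25
Sum of squares = 12.34
Penalty = 1.0 * 12.34 = 12.3400

12.3400


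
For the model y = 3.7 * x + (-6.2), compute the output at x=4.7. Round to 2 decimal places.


y = 3.7 * 4.7 + (-6.2)
= 17.39 + (-6.2)
= 11.19

11.19


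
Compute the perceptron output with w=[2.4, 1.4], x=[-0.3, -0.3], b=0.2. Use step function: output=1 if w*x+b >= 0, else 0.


z = w . x + b
= 2.4*-0.3 + 1.4*-0.3 + 0.2
= -0.72 + -0.42 + 0.2
= -1.14 + 0.2
= -0.94
Since z = -0.94 < 0, output = 0

0


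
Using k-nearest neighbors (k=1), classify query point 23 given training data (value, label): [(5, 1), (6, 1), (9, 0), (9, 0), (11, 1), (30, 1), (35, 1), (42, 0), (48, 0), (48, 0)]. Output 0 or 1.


Distances from query 23:
Point 30 (class 1): distance = 7
K=1 nearest neighbors: classes = [1]
Votes for class 1: 1 / 1
Majority vote => class 1

1


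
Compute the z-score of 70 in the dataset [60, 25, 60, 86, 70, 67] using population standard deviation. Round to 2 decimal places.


Mean = (60 + 25 + 60 + 86 + 70 + 67) / 6 = 61.3333
Variance = sum((x_i - mean)^2) / n = 339.8889
Std = sqrt(339.8889) = 18.4361
Z = (x - mean) / std
= (70 - 61.3333) / 18.4361
= 8.6667 / 18.4361
= 0.47

0.47


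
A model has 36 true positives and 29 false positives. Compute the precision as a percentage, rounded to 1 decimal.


Precision = TP / (TP + FP) * 100
= 36 / (36 + 29)
= 36 / 65
= 0.5538
= 55.4%

55.4


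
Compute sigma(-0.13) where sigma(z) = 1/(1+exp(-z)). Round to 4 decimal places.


sigmoid(z) = 1 / (1 + exp(-z))
exp(-(-0.13)) = exp(0.13) = 1.1388
1 + 1.1388 = 2.1388
1 / 2.1388 = 0.4675

0.4675


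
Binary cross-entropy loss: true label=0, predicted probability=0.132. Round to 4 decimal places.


For y=0: Loss = -log(1-p)
= -log(1 - 0.132)
= -log(0.868)
= -(-0.1416)
= 0.1416

0.1416


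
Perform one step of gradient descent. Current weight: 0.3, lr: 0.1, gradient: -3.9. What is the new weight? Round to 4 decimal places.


w_new = w_old - lr * gradient
= 0.3 - 0.1 * -3.9
= 0.3 - (-0.39)
= 0.6900

0.6900


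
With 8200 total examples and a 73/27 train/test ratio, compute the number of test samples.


Train samples = 8200 * 73% = 5986
Test samples = 8200 - 5986
= 2214

2214


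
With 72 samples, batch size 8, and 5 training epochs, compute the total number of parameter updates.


Iterations per epoch = 72 / 8 = 9
Total updates = iterations_per_epoch * epochs
= 9 * 5
= 45

45


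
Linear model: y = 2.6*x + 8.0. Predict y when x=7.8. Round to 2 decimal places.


y = 2.6 * 7.8 + (8.0)
= 20.28 + (8.0)
= 28.28

28.28


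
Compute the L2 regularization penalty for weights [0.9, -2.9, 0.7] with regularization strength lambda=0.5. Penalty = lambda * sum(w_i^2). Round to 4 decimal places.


Squaring each weight:
0.9^2 = 0.81
(-2.9)^2 = 8.41
0.7^2 = 0.49
Sum of squares = 9.71
Penalty = 0.5 * 9.71 = 4.8550

4.8550


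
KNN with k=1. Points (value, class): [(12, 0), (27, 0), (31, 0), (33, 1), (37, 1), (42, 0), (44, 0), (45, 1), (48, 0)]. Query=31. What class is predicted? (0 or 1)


Distances from query 31:
Point 31 (class 0): distance = 0
K=1 nearest neighbors: classes = [0]
Votes for class 1: 0 / 1
Majority vote => class 0

0


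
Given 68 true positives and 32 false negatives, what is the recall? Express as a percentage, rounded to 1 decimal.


Recall = TP / (TP + FN) * 100
= 68 / (68 + 32)
= 68 / 100
= 0.68
= 68.0%

68.0


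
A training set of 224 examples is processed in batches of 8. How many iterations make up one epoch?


Iterations per epoch = dataset_size / batch_size
= 224 / 8
= 28

28


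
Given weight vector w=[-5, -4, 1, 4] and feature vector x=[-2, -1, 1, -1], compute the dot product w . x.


Element-wise products:
-5 * -2 = 10
-4 * -1 = 4
1 * 1 = 1
4 * -1 = -4
Sum = 10 + 4 + 1 + -4
= 11

11


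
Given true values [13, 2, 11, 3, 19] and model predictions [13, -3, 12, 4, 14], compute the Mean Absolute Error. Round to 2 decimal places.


Absolute errors: [0, 5, 1, 1, 5]
Sum of absolute errors = 12
MAE = 12 / 5 = 2.40

2.40


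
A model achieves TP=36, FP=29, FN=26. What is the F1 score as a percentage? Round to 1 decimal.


Precision = TP / (TP + FP) = 36 / 65 = 0.5538
Recall = TP / (TP + FN) = 36 / 62 = 0.5806
F1 = 2 * P * R / (P + R)
= 2 * 0.5538 * 0.5806 / (0.5538 + 0.5806)
= 0.6432 / 1.1345
= 0.5669
As percentage: 56.7%

56.7


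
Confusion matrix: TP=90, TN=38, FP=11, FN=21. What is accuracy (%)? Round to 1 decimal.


Accuracy = (TP + TN) / (TP + TN + FP + FN) * 100
= (90 + 38) / (90 + 38 + 11 + 21)
= 128 / 160
= 0.8
= 80.0%

80.0


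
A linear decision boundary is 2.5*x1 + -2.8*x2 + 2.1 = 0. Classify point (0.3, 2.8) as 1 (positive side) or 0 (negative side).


Compute 2.5 * 0.3 + -2.8 * 2.8 + 2.1
= 0.75 + -7.84 + 2.1
= -4.99
Since -4.99 < 0, the point is on the negative side.

0


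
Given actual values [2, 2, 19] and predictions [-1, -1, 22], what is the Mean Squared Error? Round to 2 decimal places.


Differences: [3, 3, -3]
Squared errors: [9, 9, 9]
Sum of squared errors = 27
MSE = 27 / 3 = 9.00

9.00


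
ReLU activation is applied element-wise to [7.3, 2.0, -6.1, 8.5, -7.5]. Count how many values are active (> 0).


ReLU(x) = max(0, x) for each element:
ReLU(7.3) = 7.3
ReLU(2.0) = 2.0
ReLU(-6.1) = 0
ReLU(8.5) = 8.5
ReLU(-7.5) = 0
Active neurons (>0): 3

3


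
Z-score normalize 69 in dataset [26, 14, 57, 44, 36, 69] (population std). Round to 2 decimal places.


Mean = (26 + 14 + 57 + 44 + 36 + 69) / 6 = 41.0
Variance = sum((x_i - mean)^2) / n = 338.0
Std = sqrt(338.0) = 18.3848
Z = (x - mean) / std
= (69 - 41.0) / 18.3848
= 28.0 / 18.3848
= 1.52

1.52


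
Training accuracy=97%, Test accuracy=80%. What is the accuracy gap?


Gap = train_accuracy - test_accuracy
= 97 - 80
= 17%
This gap suggests the model is overfitting.

17


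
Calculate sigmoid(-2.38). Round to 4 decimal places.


sigmoid(z) = 1 / (1 + exp(-z))
exp(-(-2.38)) = exp(2.38) = 10.8049
1 + 10.8049 = 11.8049
1 / 11.8049 = 0.0847

0.0847


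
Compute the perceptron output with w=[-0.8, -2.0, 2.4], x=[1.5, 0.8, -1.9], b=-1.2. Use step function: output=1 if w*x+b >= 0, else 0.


z = w . x + b
= -0.8*1.5 + -2.0*0.8 + 2.4*-1.9 + -1.2
= -1.2 + -1.6 + -4.56 + -1.2
= -7.36 + -1.2
= -8.56
Since z = -8.56 < 0, output = 0

0


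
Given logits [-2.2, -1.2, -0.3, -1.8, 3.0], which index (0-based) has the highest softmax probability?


Softmax is a monotonic transformation, so it preserves the argmax.
We need to find the index of the maximum logit.
Index 0: -2.2
Index 1: -1.2
Index 2: -0.3
Index 3: -1.8
Index 4: 3.0
Maximum logit = 3.0 at index 4

4


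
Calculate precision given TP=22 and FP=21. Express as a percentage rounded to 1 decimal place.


Precision = TP / (TP + FP) * 100
= 22 / (22 + 21)
= 22 / 43
= 0.5116
= 51.2%

51.2


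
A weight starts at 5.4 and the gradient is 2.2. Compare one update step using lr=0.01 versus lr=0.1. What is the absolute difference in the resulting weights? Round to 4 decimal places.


With lr=0.01: w_new = 5.4 - 0.01 * 2.2 = 5.378
With lr=0.1: w_new = 5.4 - 0.1 * 2.2 = 5.18
Absolute difference = |5.378 - 5.18|
= 0.1980

0.1980


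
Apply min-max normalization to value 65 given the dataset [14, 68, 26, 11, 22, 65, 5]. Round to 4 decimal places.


Min = 5, Max = 68
Range = 68 - 5 = 63
Scaled = (x - min) / (max - min)
= (65 - 5) / 63
= 60 / 63
= 0.9524

0.9524


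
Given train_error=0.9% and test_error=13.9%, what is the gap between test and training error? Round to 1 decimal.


Generalization gap = test_error - train_error
= 13.9 - 0.9
= 13.0%
A large gap suggests overfitting.

13.0


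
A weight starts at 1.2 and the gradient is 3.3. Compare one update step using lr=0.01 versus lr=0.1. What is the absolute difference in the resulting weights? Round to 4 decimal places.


With lr=0.01: w_new = 1.2 - 0.01 * 3.3 = 1.167
With lr=0.1: w_new = 1.2 - 0.1 * 3.3 = 0.87
Absolute difference = |1.167 - 0.87|
= 0.2970

0.2970


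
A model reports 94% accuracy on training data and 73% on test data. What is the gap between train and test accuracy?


Gap = train_accuracy - test_accuracy
= 94 - 73
= 21%
This large gap strongly indicates overfitting.

21


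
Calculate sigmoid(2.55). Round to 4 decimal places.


sigmoid(z) = 1 / (1 + exp(-z))
exp(-(2.55)) = exp(-2.55) = 0.0781
1 + 0.0781 = 1.0781
1 / 1.0781 = 0.9276

0.9276


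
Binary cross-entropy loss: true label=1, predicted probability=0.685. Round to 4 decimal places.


For y=1: Loss = -log(p)
= -log(0.685)
= -(-0.3783)
= 0.3783

0.3783


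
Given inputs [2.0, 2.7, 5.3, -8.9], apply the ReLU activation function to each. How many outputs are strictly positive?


ReLU(x) = max(0, x) for each element:
ReLU(2.0) = 2.0
ReLU(2.7) = 2.7
ReLU(5.3) = 5.3
ReLU(-8.9) = 0
Active neurons (>0): 3

3


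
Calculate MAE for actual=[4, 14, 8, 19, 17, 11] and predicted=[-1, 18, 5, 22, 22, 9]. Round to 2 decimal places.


Absolute errors: [5, 4, 3, 3, 5, 2]
Sum of absolute errors = 22
MAE = 22 / 6 = 3.67

3.67


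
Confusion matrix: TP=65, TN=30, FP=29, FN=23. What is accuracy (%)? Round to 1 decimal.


Accuracy = (TP + TN) / (TP + TN + FP + FN) * 100
= (65 + 30) / (65 + 30 + 29 + 23)
= 95 / 147
= 0.6463
= 64.6%

64.6


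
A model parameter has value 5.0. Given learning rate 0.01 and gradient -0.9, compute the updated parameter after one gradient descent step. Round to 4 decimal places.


w_new = w_old - lr * gradient
= 5.0 - 0.01 * -0.9
= 5.0 - (-0.009)
= 5.0090

5.0090


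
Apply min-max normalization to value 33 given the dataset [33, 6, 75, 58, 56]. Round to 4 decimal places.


Min = 6, Max = 75
Range = 75 - 6 = 69
Scaled = (x - min) / (max - min)
= (33 - 6) / 69
= 27 / 69
= 0.3913

0.3913


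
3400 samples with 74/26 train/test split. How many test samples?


Train samples = 3400 * 74% = 2516
Test samples = 3400 - 2516
= 884

884


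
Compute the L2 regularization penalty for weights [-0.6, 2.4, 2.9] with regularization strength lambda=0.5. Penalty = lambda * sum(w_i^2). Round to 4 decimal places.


Squaring each weight:
(-0.6)^2 = 0.36
2.4^2 = 5.76
2.9^2 = 8.41
Sum of squares = 14.53
Penalty = 0.5 * 14.53 = 7.2650

7.2650


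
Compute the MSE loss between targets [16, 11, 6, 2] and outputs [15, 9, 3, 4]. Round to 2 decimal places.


Differences: [1, 2, 3, -2]
Squared errors: [1, 4, 9, 4]
Sum of squared errors = 18
MSE = 18 / 4 = 4.50

4.50


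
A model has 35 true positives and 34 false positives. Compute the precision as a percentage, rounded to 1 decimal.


Precision = TP / (TP + FP) * 100
= 35 / (35 + 34)
= 35 / 69
= 0.5072
= 50.7%

50.7


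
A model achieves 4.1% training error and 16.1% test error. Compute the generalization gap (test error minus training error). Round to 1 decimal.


Generalization gap = test_error - train_error
= 16.1 - 4.1
= 12.0%
A large gap suggests overfitting.

12.0


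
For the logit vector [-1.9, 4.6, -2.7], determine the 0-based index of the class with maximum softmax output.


Softmax is a monotonic transformation, so it preserves the argmax.
We need to find the index of the maximum logit.
Index 0: -1.9
Index 1: 4.6
Index 2: -2.7
Maximum logit = 4.6 at index 1

1


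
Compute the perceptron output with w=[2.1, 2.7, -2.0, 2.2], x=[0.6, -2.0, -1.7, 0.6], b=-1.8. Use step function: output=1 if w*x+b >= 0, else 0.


z = w . x + b
= 2.1*0.6 + 2.7*-2.0 + -2.0*-1.7 + 2.2*0.6 + -1.8
= 1.26 + -5.4 + 3.4 + 1.32 + -1.8
= 0.58 + -1.8
= -1.22
Since z = -1.22 < 0, output = 0

0


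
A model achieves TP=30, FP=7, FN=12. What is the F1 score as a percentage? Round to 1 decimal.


Precision = TP / (TP + FP) = 30 / 37 = 0.8108
Recall = TP / (TP + FN) = 30 / 42 = 0.7143
F1 = 2 * P * R / (P + R)
= 2 * 0.8108 * 0.7143 / (0.8108 + 0.7143)
= 1.1583 / 1.5251
= 0.7595
As percentage: 75.9%

75.9


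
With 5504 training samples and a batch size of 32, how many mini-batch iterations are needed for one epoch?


Iterations per epoch = dataset_size / batch_size
= 5504 / 32
= 172

172


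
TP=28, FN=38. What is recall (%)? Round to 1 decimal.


Recall = TP / (TP + FN) * 100
= 28 / (28 + 38)
= 28 / 66
= 0.4242
= 42.4%

42.4


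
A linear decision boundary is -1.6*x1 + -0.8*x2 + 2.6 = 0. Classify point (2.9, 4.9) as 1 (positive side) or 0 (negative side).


Compute -1.6 * 2.9 + -0.8 * 4.9 + 2.6
= -4.64 + -3.92 + 2.6
= -5.96
Since -5.96 < 0, the point is on the negative side.

0


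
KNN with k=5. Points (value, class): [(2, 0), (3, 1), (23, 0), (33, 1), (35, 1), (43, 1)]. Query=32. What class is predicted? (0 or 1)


Distances from query 32:
Point 33 (class 1): distance = 1
Point 35 (class 1): distance = 3
Point 23 (class 0): distance = 9
Point 43 (class 1): distance = 11
Point 3 (class 1): distance = 29
K=5 nearest neighbors: classes = [1, 1, 0, 1, 1]
Votes for class 1: 4 / 5
Majority vote => class 1

1


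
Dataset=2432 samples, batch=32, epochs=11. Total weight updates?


Iterations per epoch = 2432 / 32 = 76
Total updates = iterations_per_epoch * epochs
= 76 * 11
= 836

836


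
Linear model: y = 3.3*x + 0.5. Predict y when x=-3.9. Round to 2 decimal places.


y = 3.3 * -3.9 + (0.5)
= -12.87 + (0.5)
= -12.37

-12.37


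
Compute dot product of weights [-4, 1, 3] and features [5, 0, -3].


Element-wise products:
-4 * 5 = -20
1 * 0 = 0
3 * -3 = -9
Sum = -20 + 0 + -9
= -29

-29


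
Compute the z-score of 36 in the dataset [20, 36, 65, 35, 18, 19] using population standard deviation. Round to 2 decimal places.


Mean = (20 + 36 + 65 + 35 + 18 + 19) / 6 = 32.1667
Variance = sum((x_i - mean)^2) / n = 270.4722
Std = sqrt(270.4722) = 16.446
Z = (x - mean) / std
= (36 - 32.1667) / 16.446
= 3.8333 / 16.446
= 0.23

0.23


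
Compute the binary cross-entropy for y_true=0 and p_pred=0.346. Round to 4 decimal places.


For y=0: Loss = -log(1-p)
= -log(1 - 0.346)
= -log(0.654)
= -(-0.4246)
= 0.4246

0.4246


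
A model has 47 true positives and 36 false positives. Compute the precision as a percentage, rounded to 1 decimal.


Precision = TP / (TP + FP) * 100
= 47 / (47 + 36)
= 47 / 83
= 0.5663
= 56.6%

56.6


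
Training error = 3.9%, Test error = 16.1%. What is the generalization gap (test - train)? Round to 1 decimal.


Generalization gap = test_error - train_error
= 16.1 - 3.9
= 12.2%
A large gap suggests overfitting.

12.2


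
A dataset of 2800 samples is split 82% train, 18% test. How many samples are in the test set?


Train samples = 2800 * 82% = 2296
Test samples = 2800 - 2296
= 504

504


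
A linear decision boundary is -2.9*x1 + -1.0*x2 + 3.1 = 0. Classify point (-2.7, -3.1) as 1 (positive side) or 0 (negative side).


Compute -2.9 * -2.7 + -1.0 * -3.1 + 3.1
= 7.83 + 3.1 + 3.1
= 14.03
Since 14.03 >= 0, the point is on the positive side.

1


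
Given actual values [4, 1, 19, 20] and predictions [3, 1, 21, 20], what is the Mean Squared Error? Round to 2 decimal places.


Differences: [1, 0, -2, 0]
Squared errors: [1, 0, 4, 0]
Sum of squared errors = 5
MSE = 5 / 4 = 1.25

1.25


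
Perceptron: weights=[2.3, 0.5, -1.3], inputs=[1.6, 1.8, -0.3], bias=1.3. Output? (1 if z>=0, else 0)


z = w . x + b
= 2.3*1.6 + 0.5*1.8 + -1.3*-0.3 + 1.3
= 3.68 + 0.9 + 0.39 + 1.3
= 4.97 + 1.3
= 6.27
Since z = 6.27 >= 0, output = 1

1


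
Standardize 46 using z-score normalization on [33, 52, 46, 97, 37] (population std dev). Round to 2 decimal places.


Mean = (33 + 52 + 46 + 97 + 37) / 5 = 53.0
Variance = sum((x_i - mean)^2) / n = 528.4
Std = sqrt(528.4) = 22.987
Z = (x - mean) / std
= (46 - 53.0) / 22.987
= -7.0 / 22.987
= -0.30

-0.30


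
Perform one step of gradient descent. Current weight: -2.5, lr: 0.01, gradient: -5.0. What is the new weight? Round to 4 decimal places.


w_new = w_old - lr * gradient
= -2.5 - 0.01 * -5.0
= -2.5 - (-0.05)
= -2.4500

-2.4500


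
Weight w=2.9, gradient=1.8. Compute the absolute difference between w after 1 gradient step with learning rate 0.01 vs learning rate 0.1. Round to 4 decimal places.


With lr=0.01: w_new = 2.9 - 0.01 * 1.8 = 2.882
With lr=0.1: w_new = 2.9 - 0.1 * 1.8 = 2.72
Absolute difference = |2.882 - 2.72|
= 0.1620

0.1620


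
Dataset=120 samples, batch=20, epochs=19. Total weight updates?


Iterations per epoch = 120 / 20 = 6
Total updates = iterations_per_epoch * epochs
= 6 * 19
= 114

114


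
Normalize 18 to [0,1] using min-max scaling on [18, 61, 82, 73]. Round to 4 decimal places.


Min = 18, Max = 82
Range = 82 - 18 = 64
Scaled = (x - min) / (max - min)
= (18 - 18) / 64
= 0 / 64
= 0.0000

0.0000


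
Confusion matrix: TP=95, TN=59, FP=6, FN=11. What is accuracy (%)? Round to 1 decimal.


Accuracy = (TP + TN) / (TP + TN + FP + FN) * 100
= (95 + 59) / (95 + 59 + 6 + 11)
= 154 / 171
= 0.9006
= 90.1%

90.1


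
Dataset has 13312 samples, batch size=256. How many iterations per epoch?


Iterations per epoch = dataset_size / batch_size
= 13312 / 256
= 52

52


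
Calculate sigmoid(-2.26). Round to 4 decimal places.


sigmoid(z) = 1 / (1 + exp(-z))
exp(-(-2.26)) = exp(2.26) = 9.5831
1 + 9.5831 = 10.5831
1 / 10.5831 = 0.0945

0.0945


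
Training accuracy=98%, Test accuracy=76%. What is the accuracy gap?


Gap = train_accuracy - test_accuracy
= 98 - 76
= 22%
This large gap strongly indicates overfitting.

22


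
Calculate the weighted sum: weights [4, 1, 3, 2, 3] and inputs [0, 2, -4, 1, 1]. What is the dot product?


Element-wise products:
4 * 0 = 0
1 * 2 = 2
3 * -4 = -12
2 * 1 = 2
3 * 1 = 3
Sum = 0 + 2 + -12 + 2 + 3
= -5

-5


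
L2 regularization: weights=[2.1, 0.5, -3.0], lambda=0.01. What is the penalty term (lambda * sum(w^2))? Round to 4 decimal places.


Squaring each weight:
2.1^2 = 4.41
0.5^2 = 0.25
(-3.0)^2 = 9.0
Sum of squares = 13.66
Penalty = 0.01 * 13.66 = 0.1366

0.1366


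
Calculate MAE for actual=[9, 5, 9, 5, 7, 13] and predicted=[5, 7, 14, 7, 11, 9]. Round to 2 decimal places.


Absolute errors: [4, 2, 5, 2, 4, 4]
Sum of absolute errors = 21
MAE = 21 / 6 = 3.50

3.50


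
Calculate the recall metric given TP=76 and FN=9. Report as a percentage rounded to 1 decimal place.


Recall = TP / (TP + FN) * 100
= 76 / (76 + 9)
= 76 / 85
= 0.8941
= 89.4%

89.4


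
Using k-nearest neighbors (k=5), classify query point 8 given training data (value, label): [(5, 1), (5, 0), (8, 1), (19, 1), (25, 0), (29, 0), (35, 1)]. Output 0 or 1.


Distances from query 8:
Point 8 (class 1): distance = 0
Point 5 (class 0): distance = 3
Point 5 (class 1): distance = 3
Point 19 (class 1): distance = 11
Point 25 (class 0): distance = 17
K=5 nearest neighbors: classes = [1, 0, 1, 1, 0]
Votes for class 1: 3 / 5
Majority vote => class 1

1


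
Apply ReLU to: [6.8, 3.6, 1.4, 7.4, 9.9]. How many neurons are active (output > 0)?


ReLU(x) = max(0, x) for each element:
ReLU(6.8) = 6.8
ReLU(3.6) = 3.6
ReLU(1.4) = 1.4
ReLU(7.4) = 7.4
ReLU(9.9) = 9.9
Active neurons (>0): 5

5


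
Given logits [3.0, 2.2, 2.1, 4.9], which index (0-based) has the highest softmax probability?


Softmax is a monotonic transformation, so it preserves the argmax.
We need to find the index of the maximum logit.
Index 0: 3.0
Index 1: 2.2
Index 2: 2.1
Index 3: 4.9
Maximum logit = 4.9 at index 3

3


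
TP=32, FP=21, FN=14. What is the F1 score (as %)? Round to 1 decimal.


Precision = TP / (TP + FP) = 32 / 53 = 0.6038
Recall = TP / (TP + FN) = 32 / 46 = 0.6957
F1 = 2 * P * R / (P + R)
= 2 * 0.6038 * 0.6957 / (0.6038 + 0.6957)
= 0.84 / 1.2994
= 0.6465
As percentage: 64.6%

64.6


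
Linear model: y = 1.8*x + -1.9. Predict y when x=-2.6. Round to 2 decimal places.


y = 1.8 * -2.6 + (-1.9)
= -4.68 + (-1.9)
= -6.58

-6.58


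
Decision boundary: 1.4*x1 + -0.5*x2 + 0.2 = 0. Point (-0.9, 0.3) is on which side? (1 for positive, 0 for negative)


Compute 1.4 * -0.9 + -0.5 * 0.3 + 0.2
= -1.26 + -0.15 + 0.2
= -1.21
Since -1.21 < 0, the point is on the negative side.

0


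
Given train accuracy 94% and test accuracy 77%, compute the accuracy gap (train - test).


Gap = train_accuracy - test_accuracy
= 94 - 77
= 17%
This gap suggests the model is overfitting.

17


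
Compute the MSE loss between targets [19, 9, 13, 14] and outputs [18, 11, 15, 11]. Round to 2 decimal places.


Differences: [1, -2, -2, 3]
Squared errors: [1, 4, 4, 9]
Sum of squared errors = 18
MSE = 18 / 4 = 4.50

4.50


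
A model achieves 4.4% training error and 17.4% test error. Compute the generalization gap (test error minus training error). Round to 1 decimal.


Generalization gap = test_error - train_error
= 17.4 - 4.4
= 13.0%
A large gap suggests overfitting.

13.0


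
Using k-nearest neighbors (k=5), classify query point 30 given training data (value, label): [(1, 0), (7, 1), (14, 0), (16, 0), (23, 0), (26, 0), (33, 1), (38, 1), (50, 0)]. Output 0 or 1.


Distances from query 30:
Point 33 (class 1): distance = 3
Point 26 (class 0): distance = 4
Point 23 (class 0): distance = 7
Point 38 (class 1): distance = 8
Point 16 (class 0): distance = 14
K=5 nearest neighbors: classes = [1, 0, 0, 1, 0]
Votes for class 1: 2 / 5
Majority vote => class 0

0


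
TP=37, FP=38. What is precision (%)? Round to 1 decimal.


Precision = TP / (TP + FP) * 100
= 37 / (37 + 38)
= 37 / 75
= 0.4933
= 49.3%

49.3


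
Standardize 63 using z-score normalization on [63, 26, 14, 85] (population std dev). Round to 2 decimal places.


Mean = (63 + 26 + 14 + 85) / 4 = 47.0
Variance = sum((x_i - mean)^2) / n = 807.5
Std = sqrt(807.5) = 28.4165
Z = (x - mean) / std
= (63 - 47.0) / 28.4165
= 16.0 / 28.4165
= 0.56

0.56


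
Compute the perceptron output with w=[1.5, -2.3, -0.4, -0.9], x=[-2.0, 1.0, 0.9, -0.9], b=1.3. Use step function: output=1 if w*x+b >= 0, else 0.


z = w . x + b
= 1.5*-2.0 + -2.3*1.0 + -0.4*0.9 + -0.9*-0.9 + 1.3
= -3.0 + -2.3 + -0.36 + 0.81 + 1.3
= -4.85 + 1.3
= -3.55
Since z = -3.55 < 0, output = 0

0


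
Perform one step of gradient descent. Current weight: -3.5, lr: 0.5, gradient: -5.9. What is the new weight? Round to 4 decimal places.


w_new = w_old - lr * gradient
= -3.5 - 0.5 * -5.9
= -3.5 - (-2.95)
= -0.5500

-0.5500


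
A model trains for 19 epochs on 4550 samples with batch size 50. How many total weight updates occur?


Iterations per epoch = 4550 / 50 = 91
Total updates = iterations_per_epoch * epochs
= 91 * 19
= 1729

1729


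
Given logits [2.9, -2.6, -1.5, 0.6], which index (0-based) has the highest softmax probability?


Softmax is a monotonic transformation, so it preserves the argmax.
We need to find the index of the maximum logit.
Index 0: 2.9
Index 1: -2.6
Index 2: -1.5
Index 3: 0.6
Maximum logit = 2.9 at index 0

0


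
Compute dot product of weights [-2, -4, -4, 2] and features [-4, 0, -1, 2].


Element-wise products:
-2 * -4 = 8
-4 * 0 = 0
-4 * -1 = 4
2 * 2 = 4
Sum = 8 + 0 + 4 + 4
= 16

16


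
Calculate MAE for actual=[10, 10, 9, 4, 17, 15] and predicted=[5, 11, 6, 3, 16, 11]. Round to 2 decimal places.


Absolute errors: [5, 1, 3, 1, 1, 4]
Sum of absolute errors = 15
MAE = 15 / 6 = 2.50

2.50


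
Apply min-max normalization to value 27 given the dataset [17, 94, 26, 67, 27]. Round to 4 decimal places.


Min = 17, Max = 94
Range = 94 - 17 = 77
Scaled = (x - min) / (max - min)
= (27 - 17) / 77
= 10 / 77
= 0.1299

0.1299


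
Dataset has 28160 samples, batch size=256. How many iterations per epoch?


Iterations per epoch = dataset_size / batch_size
= 28160 / 256
= 110

110


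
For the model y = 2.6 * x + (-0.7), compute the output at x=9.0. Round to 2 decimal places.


y = 2.6 * 9.0 + (-0.7)
= 23.4 + (-0.7)
= 22.70

22.70


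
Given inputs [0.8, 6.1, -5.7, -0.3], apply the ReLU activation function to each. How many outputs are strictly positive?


ReLU(x) = max(0, x) for each element:
ReLU(0.8) = 0.8
ReLU(6.1) = 6.1
ReLU(-5.7) = 0
ReLU(-0.3) = 0
Active neurons (>0): 2

2


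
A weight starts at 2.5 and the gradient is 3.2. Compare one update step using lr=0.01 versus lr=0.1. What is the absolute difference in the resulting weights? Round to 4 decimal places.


With lr=0.01: w_new = 2.5 - 0.01 * 3.2 = 2.468
With lr=0.1: w_new = 2.5 - 0.1 * 3.2 = 2.18
Absolute difference = |2.468 - 2.18|
= 0.2880

0.2880


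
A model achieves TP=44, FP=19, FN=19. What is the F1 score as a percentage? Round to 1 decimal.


Precision = TP / (TP + FP) = 44 / 63 = 0.6984
Recall = TP / (TP + FN) = 44 / 63 = 0.6984
F1 = 2 * P * R / (P + R)
= 2 * 0.6984 * 0.6984 / (0.6984 + 0.6984)
= 0.9756 / 1.3968
= 0.6984
As percentage: 69.8%

69.8


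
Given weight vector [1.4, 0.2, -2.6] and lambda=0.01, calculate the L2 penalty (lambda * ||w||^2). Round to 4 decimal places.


Squaring each weight:
1.4^2 = 1.96
0.2^2 = 0.04
(-2.6)^2 = 6.76
Sum of squares = 8.76
Penalty = 0.01 * 8.76 = 0.0876

0.0876


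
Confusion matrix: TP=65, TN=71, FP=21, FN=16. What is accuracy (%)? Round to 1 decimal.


Accuracy = (TP + TN) / (TP + TN + FP + FN) * 100
= (65 + 71) / (65 + 71 + 21 + 16)
= 136 / 173
= 0.7861
= 78.6%

78.6


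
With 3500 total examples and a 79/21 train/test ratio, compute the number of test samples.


Train samples = 3500 * 79% = 2765
Test samples = 3500 - 2765
= 735

735


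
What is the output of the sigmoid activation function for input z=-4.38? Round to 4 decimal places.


sigmoid(z) = 1 / (1 + exp(-z))
exp(-(-4.38)) = exp(4.38) = 79.838
1 + 79.838 = 80.838
1 / 80.838 = 0.0124

0.0124


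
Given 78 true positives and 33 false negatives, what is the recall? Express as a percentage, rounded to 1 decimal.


Recall = TP / (TP + FN) * 100
= 78 / (78 + 33)
= 78 / 111
= 0.7027
= 70.3%

70.3


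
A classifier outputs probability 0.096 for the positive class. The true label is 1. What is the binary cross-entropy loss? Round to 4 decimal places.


For y=1: Loss = -log(p)
= -log(0.096)
= -(-2.3434)
= 2.3434

2.3434


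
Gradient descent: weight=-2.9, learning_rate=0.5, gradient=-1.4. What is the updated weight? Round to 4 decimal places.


w_new = w_old - lr * gradient
= -2.9 - 0.5 * -1.4
= -2.9 - (-0.7)
= -2.2000

-2.2000


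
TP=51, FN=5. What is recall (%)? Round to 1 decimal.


Recall = TP / (TP + FN) * 100
= 51 / (51 + 5)
= 51 / 56
= 0.9107
= 91.1%

91.1


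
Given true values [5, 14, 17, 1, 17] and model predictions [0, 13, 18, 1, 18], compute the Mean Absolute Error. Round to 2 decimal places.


Absolute errors: [5, 1, 1, 0, 1]
Sum of absolute errors = 8
MAE = 8 / 5 = 1.60

1.60


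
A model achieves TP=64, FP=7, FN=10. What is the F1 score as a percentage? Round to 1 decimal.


Precision = TP / (TP + FP) = 64 / 71 = 0.9014
Recall = TP / (TP + FN) = 64 / 74 = 0.8649
F1 = 2 * P * R / (P + R)
= 2 * 0.9014 * 0.8649 / (0.9014 + 0.8649)
= 1.5592 / 1.7663
= 0.8828
As percentage: 88.3%

88.3


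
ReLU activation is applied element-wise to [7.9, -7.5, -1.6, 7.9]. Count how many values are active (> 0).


ReLU(x) = max(0, x) for each element:
ReLU(7.9) = 7.9
ReLU(-7.5) = 0
ReLU(-1.6) = 0
ReLU(7.9) = 7.9
Active neurons (>0): 2

2


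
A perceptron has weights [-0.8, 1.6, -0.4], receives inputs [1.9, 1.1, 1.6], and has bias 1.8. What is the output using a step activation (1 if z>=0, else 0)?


z = w . x + b
= -0.8*1.9 + 1.6*1.1 + -0.4*1.6 + 1.8
= -1.52 + 1.76 + -0.64 + 1.8
= -0.4 + 1.8
= 1.4
Since z = 1.4 >= 0, output = 1

1


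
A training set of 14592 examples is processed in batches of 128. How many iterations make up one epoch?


Iterations per epoch = dataset_size / batch_size
= 14592 / 128
= 114

114


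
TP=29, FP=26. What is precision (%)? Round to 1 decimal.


Precision = TP / (TP + FP) * 100
= 29 / (29 + 26)
= 29 / 55
= 0.5273
= 52.7%

52.7


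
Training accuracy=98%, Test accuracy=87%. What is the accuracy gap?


Gap = train_accuracy - test_accuracy
= 98 - 87
= 11%
This gap suggests the model is overfitting.

11


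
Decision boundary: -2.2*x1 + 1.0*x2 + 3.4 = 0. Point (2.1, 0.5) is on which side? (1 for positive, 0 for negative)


Compute -2.2 * 2.1 + 1.0 * 0.5 + 3.4
= -4.62 + 0.5 + 3.4
= -0.72
Since -0.72 < 0, the point is on the negative side.

0


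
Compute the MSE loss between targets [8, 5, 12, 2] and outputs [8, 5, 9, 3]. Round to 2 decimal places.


Differences: [0, 0, 3, -1]
Squared errors: [0, 0, 9, 1]
Sum of squared errors = 10
MSE = 10 / 4 = 2.50

2.50


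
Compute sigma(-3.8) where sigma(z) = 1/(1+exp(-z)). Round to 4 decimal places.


sigmoid(z) = 1 / (1 + exp(-z))
exp(-(-3.8)) = exp(3.8) = 44.7012
1 + 44.7012 = 45.7012
1 / 45.7012 = 0.0219

0.0219


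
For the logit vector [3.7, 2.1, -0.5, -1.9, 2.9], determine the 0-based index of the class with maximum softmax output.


Softmax is a monotonic transformation, so it preserves the argmax.
We need to find the index of the maximum logit.
Index 0: 3.7
Index 1: 2.1
Index 2: -0.5
Index 3: -1.9
Index 4: 2.9
Maximum logit = 3.7 at index 0

0


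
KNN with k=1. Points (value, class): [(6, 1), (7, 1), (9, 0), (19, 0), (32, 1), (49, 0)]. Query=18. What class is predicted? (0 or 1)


Distances from query 18:
Point 19 (class 0): distance = 1
K=1 nearest neighbors: classes = [0]
Votes for class 1: 0 / 1
Majority vote => class 0

0


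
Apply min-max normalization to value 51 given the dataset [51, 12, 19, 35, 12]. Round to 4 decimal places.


Min = 12, Max = 51
Range = 51 - 12 = 39
Scaled = (x - min) / (max - min)
= (51 - 12) / 39
= 39 / 39
= 1.0000

1.0000


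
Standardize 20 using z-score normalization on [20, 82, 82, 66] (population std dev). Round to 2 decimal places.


Mean = (20 + 82 + 82 + 66) / 4 = 62.5
Variance = sum((x_i - mean)^2) / n = 644.75
Std = sqrt(644.75) = 25.3919
Z = (x - mean) / std
= (20 - 62.5) / 25.3919
= -42.5 / 25.3919
= -1.67

-1.67


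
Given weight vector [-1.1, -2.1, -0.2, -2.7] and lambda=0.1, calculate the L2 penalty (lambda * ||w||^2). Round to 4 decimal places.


Squaring each weight:
(-1.1)^2 = 1.21
(-2.1)^2 = 4.41
(-0.2)^2 = 0.04
(-2.7)^2 = 7.29
Sum of squares = 12.95
Penalty = 0.1 * 12.95 = 1.2950

1.2950


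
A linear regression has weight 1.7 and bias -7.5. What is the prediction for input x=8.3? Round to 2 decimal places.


y = 1.7 * 8.3 + (-7.5)
= 14.11 + (-7.5)
= 6.61

6.61


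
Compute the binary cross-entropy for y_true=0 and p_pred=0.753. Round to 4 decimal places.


For y=0: Loss = -log(1-p)
= -log(1 - 0.753)
= -log(0.247)
= -(-1.3984)
= 1.3984

1.3984


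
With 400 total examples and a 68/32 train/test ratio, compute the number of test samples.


Train samples = 400 * 68% = 272
Test samples = 400 - 272
= 128

128


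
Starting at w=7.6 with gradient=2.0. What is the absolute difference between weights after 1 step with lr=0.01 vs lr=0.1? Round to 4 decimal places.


With lr=0.01: w_new = 7.6 - 0.01 * 2.0 = 7.58
With lr=0.1: w_new = 7.6 - 0.1 * 2.0 = 7.4
Absolute difference = |7.58 - 7.4|
= 0.1800

0.1800


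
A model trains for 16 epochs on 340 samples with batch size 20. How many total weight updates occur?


Iterations per epoch = 340 / 20 = 17
Total updates = iterations_per_epoch * epochs
= 17 * 16
= 272

272


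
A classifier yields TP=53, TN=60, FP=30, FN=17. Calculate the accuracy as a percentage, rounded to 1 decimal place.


Accuracy = (TP + TN) / (TP + TN + FP + FN) * 100
= (53 + 60) / (53 + 60 + 30 + 17)
= 113 / 160
= 0.7063
= 70.6%

70.6


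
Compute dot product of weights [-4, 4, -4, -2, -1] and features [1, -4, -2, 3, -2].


Element-wise products:
-4 * 1 = -4
4 * -4 = -16
-4 * -2 = 8
-2 * 3 = -6
-1 * -2 = 2
Sum = -4 + -16 + 8 + -6 + 2
= -16

-16
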